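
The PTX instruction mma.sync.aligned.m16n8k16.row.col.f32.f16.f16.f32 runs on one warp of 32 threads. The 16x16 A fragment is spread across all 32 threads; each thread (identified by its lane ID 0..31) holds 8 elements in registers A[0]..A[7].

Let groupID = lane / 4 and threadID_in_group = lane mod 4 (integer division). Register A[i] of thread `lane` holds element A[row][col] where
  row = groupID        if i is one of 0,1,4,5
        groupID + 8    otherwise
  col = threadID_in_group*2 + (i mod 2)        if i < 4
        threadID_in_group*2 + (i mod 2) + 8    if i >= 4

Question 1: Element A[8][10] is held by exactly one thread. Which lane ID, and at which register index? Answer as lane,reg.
1,6

r:8=>grp=0,rB=1  c:10=>cB=1,tig=1,lo=0
L=0*4+1=1  i=1*4+1*2+0=6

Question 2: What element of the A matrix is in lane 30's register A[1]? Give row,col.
7,5

lane 30: gr=7 (30/4), th=2 (30%4)
i=1: r=7+0=7, c=2*2+1+0=5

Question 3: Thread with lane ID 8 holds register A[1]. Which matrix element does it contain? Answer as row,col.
lane 8: gid=2 (8/4), tid=0 (8%4)
i=1: r=2+0=2, c=0*2+1+0=1

2,1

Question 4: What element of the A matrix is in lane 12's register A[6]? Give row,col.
lane 12⇒12/4=3, 12 mod 4=0
i=6  r:3+8⇒11  c:2·0+0+8⇒8

11,8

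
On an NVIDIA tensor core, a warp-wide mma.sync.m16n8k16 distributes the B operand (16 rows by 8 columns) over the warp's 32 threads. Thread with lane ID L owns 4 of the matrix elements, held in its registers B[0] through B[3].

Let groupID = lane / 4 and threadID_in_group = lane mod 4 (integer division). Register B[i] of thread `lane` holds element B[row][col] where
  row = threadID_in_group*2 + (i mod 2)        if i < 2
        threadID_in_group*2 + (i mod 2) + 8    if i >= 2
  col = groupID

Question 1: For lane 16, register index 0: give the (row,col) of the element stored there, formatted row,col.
lane 16: gid=4 (16/4), tid=0 (16%4)
i=0: r=0*2+0+0=0, c=gid=4

0,4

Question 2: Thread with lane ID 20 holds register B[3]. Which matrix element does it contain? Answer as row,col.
20: G=5,T=0
[3] (0*2+1+8,5) = (9,5)

9,5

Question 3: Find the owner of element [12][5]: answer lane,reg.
22,2

c=5⇒gr=5  r=12⇒Rb=1,th=2,odd=0
L=5*4+2=22  i=1*2+0=2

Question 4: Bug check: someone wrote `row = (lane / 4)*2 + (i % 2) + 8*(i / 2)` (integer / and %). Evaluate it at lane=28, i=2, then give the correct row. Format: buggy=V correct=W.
`(lane / 4)*2 + (i % 2) + 8*(i / 2)`[28,2]->22
28: gid=7,tid=0
[2] (0*2+0+8,7) = (8,7)
row: 22 vs 8

buggy=22 correct=8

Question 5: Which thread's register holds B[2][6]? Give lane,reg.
c=6→G=6  r=2→rhi=0,T=1,p=0
L=6*4+1=25  i=0*2+0=0

25,0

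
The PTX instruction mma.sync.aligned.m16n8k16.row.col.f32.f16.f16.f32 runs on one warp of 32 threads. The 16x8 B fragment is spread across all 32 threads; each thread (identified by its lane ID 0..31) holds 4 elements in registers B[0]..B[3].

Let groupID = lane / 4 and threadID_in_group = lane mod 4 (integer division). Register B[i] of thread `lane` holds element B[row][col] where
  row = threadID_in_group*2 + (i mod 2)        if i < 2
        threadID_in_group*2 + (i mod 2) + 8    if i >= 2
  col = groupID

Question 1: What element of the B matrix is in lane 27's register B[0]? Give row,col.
lane 27: gr=6 (27/4), th=3 (27%4)
i=0: r=3*2+0+0=6, c=gr=6

6,6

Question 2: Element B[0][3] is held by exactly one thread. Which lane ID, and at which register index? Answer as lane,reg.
12,0

c:3=>grp=3  r:0=>rB=0,tig=0,lo=0
L=3*4+0=12  i=0*2+0=0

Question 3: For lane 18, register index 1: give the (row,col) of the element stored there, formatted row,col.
lane 18: G=4 (18/4), T=2 (18%4)
i=1: r=2*2+1+0=5, c=G=4

5,4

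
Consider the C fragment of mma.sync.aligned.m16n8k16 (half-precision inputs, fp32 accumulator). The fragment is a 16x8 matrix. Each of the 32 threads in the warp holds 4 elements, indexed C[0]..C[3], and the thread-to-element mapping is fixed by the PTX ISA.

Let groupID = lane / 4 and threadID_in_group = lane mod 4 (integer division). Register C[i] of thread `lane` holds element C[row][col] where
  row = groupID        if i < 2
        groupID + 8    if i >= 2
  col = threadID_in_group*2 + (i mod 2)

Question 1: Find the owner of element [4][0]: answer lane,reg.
r=4→G=4,rhi=0  c=0→T=0,p=0
L=4*4+0=16  i=0*2+0=0

16,0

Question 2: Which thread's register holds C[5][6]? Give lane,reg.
r: 5->gid=5,r8=0  c: 6->tid=3,i&1=0
L=5*4+3=23  i=0*2+0=0

23,0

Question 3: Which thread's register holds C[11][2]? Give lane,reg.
r=11⇒gr=3,Rb=1  c=2⇒th=1,odd=0
L=3*4+1=13  i=1*2+0=2

13,2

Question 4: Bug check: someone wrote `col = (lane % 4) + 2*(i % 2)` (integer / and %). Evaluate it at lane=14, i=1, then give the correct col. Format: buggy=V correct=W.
buggy=4 correct=5

`(lane % 4) + 2*(i % 2)`[14,1]->4
lane 14->14/4=3, 14 mod 4=2
i=1  r:3+0->3  c:2·2+1->5
col: 4 vs 5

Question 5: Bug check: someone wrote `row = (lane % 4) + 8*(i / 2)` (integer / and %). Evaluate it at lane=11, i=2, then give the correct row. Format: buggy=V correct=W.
buggy=11 correct=10

`(lane % 4) + 8*(i / 2)`[11,2]=>11
lane 11=>11/4=2, 11 mod 4=3
i=2  r:2+8=>10  c:2·3+0=>6
row: 11 vs 10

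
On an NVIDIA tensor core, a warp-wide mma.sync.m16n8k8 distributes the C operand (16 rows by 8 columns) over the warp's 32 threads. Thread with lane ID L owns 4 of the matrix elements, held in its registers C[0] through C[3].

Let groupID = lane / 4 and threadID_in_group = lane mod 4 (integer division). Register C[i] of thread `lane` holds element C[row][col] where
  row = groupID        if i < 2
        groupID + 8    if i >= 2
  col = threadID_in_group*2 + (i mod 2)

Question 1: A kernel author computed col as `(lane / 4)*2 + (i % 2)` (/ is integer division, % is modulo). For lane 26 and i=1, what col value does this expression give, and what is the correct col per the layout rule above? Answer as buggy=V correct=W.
buggy=13 correct=5

`(lane / 4)*2 + (i % 2)`[26,1]⇒13
L=26⇒gr=26>>2=6, th=26&3=2
[1]⇒row 6+0=6  col 2·2+1=5
col: 13 vs 5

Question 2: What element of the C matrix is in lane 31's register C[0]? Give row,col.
7,6

lane 31: grp=7 (31/4), tig=3 (31%4)
i=0: r=7+0=7, c=3*2+0=6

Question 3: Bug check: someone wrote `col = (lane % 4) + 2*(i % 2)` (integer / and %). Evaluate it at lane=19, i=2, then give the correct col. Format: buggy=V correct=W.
buggy=3 correct=6

`(lane % 4) + 2*(i % 2)`[19,2]=>3
19: grp=4,tig=3
[2] (4+8,3*2+0) = (12,6)
col: 3 vs 6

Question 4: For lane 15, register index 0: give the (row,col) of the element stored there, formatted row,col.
lane 15→15/4=3, 15 mod 4=3
i=0  r:3+0→3  c:2·3+0→6

3,6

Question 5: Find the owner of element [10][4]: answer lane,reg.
r=10→G=2,rhi=1  c=4→T=2,p=0
L=2*4+2=10  i=1*2+0=2

10,2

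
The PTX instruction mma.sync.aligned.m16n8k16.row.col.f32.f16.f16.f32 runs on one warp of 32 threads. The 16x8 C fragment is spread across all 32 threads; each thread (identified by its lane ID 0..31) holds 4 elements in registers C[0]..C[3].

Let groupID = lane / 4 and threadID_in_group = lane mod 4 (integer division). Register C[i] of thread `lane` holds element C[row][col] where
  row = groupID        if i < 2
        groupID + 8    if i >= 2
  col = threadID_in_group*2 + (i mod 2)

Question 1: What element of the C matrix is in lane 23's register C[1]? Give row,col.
5,7

lane 23: g=5 (23/4), t=3 (23%4)
i=1: r=5+0=5, c=3*2+1=7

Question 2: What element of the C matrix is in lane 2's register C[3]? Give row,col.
lane 2->2/4=0, 2 mod 4=2
i=3  r:0+8->8  c:2·2+1->5

8,5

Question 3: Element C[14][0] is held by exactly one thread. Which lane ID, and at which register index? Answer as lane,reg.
24,2

r: 14->gid=6,r8=1  c: 0->tid=0,i&1=0
L=6*4+0=24  i=1*2+0=2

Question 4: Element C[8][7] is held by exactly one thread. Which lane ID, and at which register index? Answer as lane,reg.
r=8->g=0,rb=1  c=7->t=3,b0=1
L=0*4+3=3  i=1*2+1=3

3,3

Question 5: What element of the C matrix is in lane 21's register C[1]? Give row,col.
5,3

21: G=5,T=1
[1] (5+0,1*2+1) = (5,3)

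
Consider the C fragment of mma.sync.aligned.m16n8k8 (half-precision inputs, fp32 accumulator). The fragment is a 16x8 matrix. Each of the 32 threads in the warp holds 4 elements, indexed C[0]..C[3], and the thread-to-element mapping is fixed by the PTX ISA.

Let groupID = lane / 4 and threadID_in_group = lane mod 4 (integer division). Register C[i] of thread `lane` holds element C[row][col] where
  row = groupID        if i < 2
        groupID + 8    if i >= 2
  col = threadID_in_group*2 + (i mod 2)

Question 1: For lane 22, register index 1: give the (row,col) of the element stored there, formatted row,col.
5,5

L=22⇒gr=22>>2=5, th=22&3=2
[1]⇒row 5+0=5  col 2·2+1=5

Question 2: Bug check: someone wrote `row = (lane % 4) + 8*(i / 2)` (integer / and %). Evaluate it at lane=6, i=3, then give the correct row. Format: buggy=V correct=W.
buggy=10 correct=9

`(lane % 4) + 8*(i / 2)`[6,3]⇒10
L=6⇒gr=6>>2=1, th=6&3=2
[3]⇒row 1+8=9  col 2·2+1=5
row: 10 vs 9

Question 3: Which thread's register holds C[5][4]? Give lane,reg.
22,0

r: 5->gid=5,r8=0  c: 4->tid=2,i&1=0
L=5*4+2=22  i=0*2+0=0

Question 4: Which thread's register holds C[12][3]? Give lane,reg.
r: 12->gid=4,r8=1  c: 3->tid=1,i&1=1
L=4*4+1=17  i=1*2+1=3

17,3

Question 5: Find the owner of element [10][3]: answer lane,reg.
r:10=>grp=2,rB=1  c:3=>tig=1,lo=1
L=2*4+1=9  i=1*2+1=3

9,3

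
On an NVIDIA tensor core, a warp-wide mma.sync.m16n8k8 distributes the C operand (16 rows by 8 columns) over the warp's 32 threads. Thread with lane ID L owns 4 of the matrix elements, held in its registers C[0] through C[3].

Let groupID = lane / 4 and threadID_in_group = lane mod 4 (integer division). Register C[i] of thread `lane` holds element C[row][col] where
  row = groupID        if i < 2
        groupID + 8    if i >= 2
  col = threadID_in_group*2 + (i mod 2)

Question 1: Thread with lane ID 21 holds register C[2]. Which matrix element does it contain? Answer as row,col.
lane 21->21/4=5, 21 mod 4=1
i=2  r:5+8->13  c:2·1+0->2

13,2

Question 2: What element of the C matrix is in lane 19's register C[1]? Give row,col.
4,7

19: G=4,T=3
[1] (4+0,3*2+1) = (4,7)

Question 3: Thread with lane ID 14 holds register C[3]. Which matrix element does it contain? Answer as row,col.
lane 14⇒14/4=3, 14 mod 4=2
i=3  r:3+8⇒11  c:2·2+1⇒5

11,5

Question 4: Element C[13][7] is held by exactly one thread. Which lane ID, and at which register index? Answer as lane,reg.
23,3

r: 13->gid=5,r8=1  c: 7->tid=3,i&1=1
L=5*4+3=23  i=1*2+1=3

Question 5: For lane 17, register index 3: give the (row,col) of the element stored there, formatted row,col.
L=17→G=17>>2=4, T=17&3=1
[3]→row 4+8=12  col 1·2+1=3

12,3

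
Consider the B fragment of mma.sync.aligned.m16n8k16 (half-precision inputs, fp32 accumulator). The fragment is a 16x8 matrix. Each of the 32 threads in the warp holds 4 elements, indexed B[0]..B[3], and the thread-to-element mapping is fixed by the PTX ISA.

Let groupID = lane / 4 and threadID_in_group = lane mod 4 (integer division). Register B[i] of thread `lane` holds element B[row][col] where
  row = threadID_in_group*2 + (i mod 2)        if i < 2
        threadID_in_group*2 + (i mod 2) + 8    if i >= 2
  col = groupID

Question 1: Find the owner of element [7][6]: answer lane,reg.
27,1

c: 6->gid=6  r: 7->r8=0,tid=3,i&1=1
L=6*4+3=27  i=0*2+1=1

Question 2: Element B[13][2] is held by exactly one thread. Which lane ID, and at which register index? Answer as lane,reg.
10,3

c=2⇒gr=2  r=13⇒Rb=1,th=2,odd=1
L=2*4+2=10  i=1*2+1=3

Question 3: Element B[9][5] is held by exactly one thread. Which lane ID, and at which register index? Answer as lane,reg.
20,3

c:5=>grp=5  r:9=>rB=1,tig=0,lo=1
L=5*4+0=20  i=1*2+1=3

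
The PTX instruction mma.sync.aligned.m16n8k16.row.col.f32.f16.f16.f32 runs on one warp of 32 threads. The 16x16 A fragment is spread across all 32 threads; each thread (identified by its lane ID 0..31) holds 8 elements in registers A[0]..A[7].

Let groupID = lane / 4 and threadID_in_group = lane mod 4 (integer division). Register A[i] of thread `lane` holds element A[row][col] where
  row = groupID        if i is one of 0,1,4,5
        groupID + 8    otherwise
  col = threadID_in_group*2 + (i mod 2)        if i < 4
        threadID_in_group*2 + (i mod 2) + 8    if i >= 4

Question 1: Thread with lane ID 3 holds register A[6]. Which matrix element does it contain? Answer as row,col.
8,14

L=3=>grp=3>>2=0, tig=3&3=3
[6]=>row 0+8=8  col 3·2+0+8=14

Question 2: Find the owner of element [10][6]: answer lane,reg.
r=10⇒gr=2,Rb=1  c=6⇒Cb=0,th=3,odd=0
L=2*4+3=11  i=0*4+1*2+0=2

11,2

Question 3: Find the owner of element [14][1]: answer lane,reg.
r=14→G=6,rhi=1  c=1→chi=0,T=0,p=1
L=6*4+0=24  i=0*4+1*2+1=3

24,3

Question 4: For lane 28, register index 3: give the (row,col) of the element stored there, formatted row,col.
15,1

28: g=7,t=0
[3] (7+8,0*2+1+0) = (15,1)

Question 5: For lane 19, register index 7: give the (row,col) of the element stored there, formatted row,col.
lane 19: gr=4 (19/4), th=3 (19%4)
i=7: r=4+8=12, c=3*2+1+8=15

12,15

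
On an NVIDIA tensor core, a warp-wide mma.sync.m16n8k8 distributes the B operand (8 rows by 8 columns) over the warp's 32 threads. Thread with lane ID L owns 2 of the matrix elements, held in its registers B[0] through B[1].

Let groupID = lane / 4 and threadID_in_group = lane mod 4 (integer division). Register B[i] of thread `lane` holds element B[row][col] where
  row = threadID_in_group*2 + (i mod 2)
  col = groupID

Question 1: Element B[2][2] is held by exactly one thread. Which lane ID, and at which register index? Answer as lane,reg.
9,0

c=2⇒gr=2  r=2⇒th=1,odd=0
L=2*4+1=9  i=0=0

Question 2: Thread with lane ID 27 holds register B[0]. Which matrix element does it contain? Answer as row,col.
27: grp=6,tig=3
[0] (3*2+0,6) = (6,6)

6,6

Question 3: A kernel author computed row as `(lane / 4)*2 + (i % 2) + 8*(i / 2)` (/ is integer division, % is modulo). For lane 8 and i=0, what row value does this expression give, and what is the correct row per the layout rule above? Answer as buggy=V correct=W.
`(lane / 4)*2 + (i % 2) + 8*(i / 2)`[8,0]⇒4
lane 8⇒8/4=2, 8 mod 4=0
i=0  r:2·0+0⇒0  c:2
row: 4 vs 0

buggy=4 correct=0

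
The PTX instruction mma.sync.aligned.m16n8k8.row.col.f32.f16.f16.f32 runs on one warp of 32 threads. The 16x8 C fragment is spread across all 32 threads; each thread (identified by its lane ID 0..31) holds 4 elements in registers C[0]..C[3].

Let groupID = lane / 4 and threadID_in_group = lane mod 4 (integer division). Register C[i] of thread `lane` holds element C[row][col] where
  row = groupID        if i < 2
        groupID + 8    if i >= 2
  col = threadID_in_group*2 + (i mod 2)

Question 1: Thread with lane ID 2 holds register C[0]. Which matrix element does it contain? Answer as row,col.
lane 2=>2/4=0, 2 mod 4=2
i=0  r:0+0=>0  c:2·2+0=>4

0,4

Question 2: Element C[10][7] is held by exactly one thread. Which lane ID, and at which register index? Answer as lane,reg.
r=10⇒gr=2,Rb=1  c=7⇒th=3,odd=1
L=2*4+3=11  i=1*2+1=3

11,3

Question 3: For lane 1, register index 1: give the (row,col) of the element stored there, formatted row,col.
0,3

lane 1: gid=0 (1/4), tid=1 (1%4)
i=1: r=0+0=0, c=1*2+1=3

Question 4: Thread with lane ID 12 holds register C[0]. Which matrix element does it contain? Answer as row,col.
L=12⇒gr=12>>2=3, th=12&3=0
[0]⇒row 3+0=3  col 0·2+0=0

3,0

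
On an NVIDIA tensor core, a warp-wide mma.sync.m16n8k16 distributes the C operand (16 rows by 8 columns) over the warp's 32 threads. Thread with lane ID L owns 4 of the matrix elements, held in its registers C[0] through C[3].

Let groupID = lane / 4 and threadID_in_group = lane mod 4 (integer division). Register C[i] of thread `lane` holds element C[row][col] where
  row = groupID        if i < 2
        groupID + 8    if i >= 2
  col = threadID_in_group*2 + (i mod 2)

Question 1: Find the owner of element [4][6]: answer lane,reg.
r=4⇒gr=4,Rb=0  c=6⇒th=3,odd=0
L=4*4+3=19  i=0*2+0=0

19,0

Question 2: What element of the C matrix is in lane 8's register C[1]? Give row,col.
2,1

lane 8->8/4=2, 8 mod 4=0
i=1  r:2+0->2  c:2·0+1->1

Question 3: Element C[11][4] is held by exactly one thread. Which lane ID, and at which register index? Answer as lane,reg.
r:11=>grp=3,rB=1  c:4=>tig=2,lo=0
L=3*4+2=14  i=1*2+0=2

14,2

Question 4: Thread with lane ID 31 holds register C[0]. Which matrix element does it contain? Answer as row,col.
7,6

lane 31: gr=7 (31/4), th=3 (31%4)
i=0: r=7+0=7, c=3*2+0=6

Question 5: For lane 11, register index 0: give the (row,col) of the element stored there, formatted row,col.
2,6

L=11→G=11>>2=2, T=11&3=3
[0]→row 2+0=2  col 3·2+0=6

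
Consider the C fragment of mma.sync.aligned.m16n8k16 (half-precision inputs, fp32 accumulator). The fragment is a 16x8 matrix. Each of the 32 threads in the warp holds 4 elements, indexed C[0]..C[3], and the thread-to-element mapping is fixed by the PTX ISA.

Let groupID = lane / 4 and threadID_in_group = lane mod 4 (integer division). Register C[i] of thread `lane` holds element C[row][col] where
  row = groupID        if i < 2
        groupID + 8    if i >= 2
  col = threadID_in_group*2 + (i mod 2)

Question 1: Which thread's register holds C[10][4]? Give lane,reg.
r: 10->gid=2,r8=1  c: 4->tid=2,i&1=0
L=2*4+2=10  i=1*2+0=2

10,2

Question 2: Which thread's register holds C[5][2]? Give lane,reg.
r=5⇒gr=5,Rb=0  c=2⇒th=1,odd=0
L=5*4+1=21  i=0*2+0=0

21,0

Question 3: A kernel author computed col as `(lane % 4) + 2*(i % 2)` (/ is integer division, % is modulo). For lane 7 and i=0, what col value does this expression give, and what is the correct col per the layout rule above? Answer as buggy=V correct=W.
buggy=3 correct=6

`(lane % 4) + 2*(i % 2)`[7,0]->3
lane 7: gid=1 (7/4), tid=3 (7%4)
i=0: r=1+0=1, c=3*2+0=6
col: 3 vs 6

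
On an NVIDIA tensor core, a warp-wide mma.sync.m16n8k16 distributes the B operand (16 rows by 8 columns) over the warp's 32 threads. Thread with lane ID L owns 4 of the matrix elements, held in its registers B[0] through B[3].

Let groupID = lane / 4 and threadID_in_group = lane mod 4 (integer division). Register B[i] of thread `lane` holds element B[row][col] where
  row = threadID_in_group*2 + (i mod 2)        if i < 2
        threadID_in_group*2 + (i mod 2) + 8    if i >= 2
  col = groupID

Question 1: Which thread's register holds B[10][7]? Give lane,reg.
29,2

c=7->g=7  r=10->rb=1,t=1,b0=0
L=7*4+1=29  i=1*2+0=2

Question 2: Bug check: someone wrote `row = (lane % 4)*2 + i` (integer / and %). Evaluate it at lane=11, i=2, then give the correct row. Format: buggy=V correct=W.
buggy=8 correct=14

`(lane % 4)*2 + i`[11,2]⇒8
L=11⇒gr=11>>2=2, th=11&3=3
[2]⇒row 3·2+0+8=14  col gr=2
row: 8 vs 14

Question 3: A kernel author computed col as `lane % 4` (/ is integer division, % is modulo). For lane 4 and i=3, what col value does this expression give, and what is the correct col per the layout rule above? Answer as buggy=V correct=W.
buggy=0 correct=1

`lane % 4`[4,3]=>0
lane 4: grp=1 (4/4), tig=0 (4%4)
i=3: r=0*2+1+8=9, c=grp=1
col: 0 vs 1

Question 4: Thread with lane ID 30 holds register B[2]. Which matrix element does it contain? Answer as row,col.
12,7

30: G=7,T=2
[2] (2*2+0+8,7) = (12,7)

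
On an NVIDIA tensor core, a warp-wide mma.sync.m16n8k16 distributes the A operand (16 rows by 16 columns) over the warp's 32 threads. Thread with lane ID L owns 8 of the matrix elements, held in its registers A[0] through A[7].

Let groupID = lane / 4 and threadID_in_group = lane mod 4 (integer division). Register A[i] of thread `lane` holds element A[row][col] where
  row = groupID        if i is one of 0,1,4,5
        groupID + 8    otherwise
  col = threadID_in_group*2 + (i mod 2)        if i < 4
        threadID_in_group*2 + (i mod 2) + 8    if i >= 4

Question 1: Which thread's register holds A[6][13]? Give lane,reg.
26,5

r=6->g=6,rb=0  c=13->cb=1,t=2,b0=1
L=6*4+2=26  i=1*4+0*2+1=5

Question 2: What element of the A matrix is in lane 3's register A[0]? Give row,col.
L=3→G=3>>2=0, T=3&3=3
[0]→row 0+0=0  col 3·2+0+0=6

0,6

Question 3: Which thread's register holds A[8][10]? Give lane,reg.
1,6

r: 8->gid=0,r8=1  c: 10->c8=1,tid=1,i&1=0
L=0*4+1=1  i=1*4+1*2+0=6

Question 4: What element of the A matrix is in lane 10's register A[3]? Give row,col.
10,5

lane 10⇒10/4=2, 10 mod 4=2
i=3  r:2+8⇒10  c:2·2+1+0⇒5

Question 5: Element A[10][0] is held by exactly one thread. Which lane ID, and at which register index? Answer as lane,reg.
r=10→G=2,rhi=1  c=0→chi=0,T=0,p=0
L=2*4+0=8  i=0*4+1*2+0=2

8,2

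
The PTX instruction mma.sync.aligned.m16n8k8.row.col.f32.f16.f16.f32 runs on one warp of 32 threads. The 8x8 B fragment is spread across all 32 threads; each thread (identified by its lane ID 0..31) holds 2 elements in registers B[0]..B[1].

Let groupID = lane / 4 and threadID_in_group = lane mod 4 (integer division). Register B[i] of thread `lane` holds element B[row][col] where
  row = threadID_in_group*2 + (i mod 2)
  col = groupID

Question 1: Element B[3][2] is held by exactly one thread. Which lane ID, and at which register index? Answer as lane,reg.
9,1

c: 2->gid=2  r: 3->tid=1,i&1=1
L=2*4+1=9  i=1=1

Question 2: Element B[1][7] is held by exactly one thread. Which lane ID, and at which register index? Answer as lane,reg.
c:7=>grp=7  r:1=>tig=0,lo=1
L=7*4+0=28  i=1=1

28,1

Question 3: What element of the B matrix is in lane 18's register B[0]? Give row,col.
4,4

18: g=4,t=2
[0] (2*2+0,4) = (4,4)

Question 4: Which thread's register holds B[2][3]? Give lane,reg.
13,0

c=3->g=3  r=2->t=1,b0=0
L=3*4+1=13  i=0=0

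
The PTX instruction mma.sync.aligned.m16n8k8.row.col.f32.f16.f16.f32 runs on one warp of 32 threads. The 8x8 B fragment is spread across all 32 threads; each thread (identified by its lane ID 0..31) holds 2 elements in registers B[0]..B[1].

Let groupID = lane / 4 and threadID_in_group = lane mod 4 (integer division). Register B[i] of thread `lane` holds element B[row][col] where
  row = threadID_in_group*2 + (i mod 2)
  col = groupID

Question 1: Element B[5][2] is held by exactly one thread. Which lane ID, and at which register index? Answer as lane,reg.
c:2=>grp=2  r:5=>tig=2,lo=1
L=2*4+2=10  i=1=1

10,1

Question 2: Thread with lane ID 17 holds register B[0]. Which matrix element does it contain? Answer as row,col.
lane 17=>17/4=4, 17 mod 4=1
i=0  r:2·1+0=>2  c:4

2,4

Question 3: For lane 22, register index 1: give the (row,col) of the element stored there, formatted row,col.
22: gr=5,th=2
[1] (2*2+1,5) = (5,5)

5,5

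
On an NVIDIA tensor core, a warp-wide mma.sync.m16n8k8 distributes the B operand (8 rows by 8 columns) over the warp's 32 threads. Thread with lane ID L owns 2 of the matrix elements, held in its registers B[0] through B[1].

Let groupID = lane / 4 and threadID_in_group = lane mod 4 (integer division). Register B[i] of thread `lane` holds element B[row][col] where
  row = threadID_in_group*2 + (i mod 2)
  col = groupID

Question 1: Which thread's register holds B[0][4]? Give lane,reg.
c=4⇒gr=4  r=0⇒th=0,odd=0
L=4*4+0=16  i=0=0

16,0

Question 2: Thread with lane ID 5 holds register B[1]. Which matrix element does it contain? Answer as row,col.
3,1

lane 5: G=1 (5/4), T=1 (5%4)
i=1: r=1*2+1=3, c=G=1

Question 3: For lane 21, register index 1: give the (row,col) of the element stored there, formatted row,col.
3,5

21: g=5,t=1
[1] (1*2+1,5) = (3,5)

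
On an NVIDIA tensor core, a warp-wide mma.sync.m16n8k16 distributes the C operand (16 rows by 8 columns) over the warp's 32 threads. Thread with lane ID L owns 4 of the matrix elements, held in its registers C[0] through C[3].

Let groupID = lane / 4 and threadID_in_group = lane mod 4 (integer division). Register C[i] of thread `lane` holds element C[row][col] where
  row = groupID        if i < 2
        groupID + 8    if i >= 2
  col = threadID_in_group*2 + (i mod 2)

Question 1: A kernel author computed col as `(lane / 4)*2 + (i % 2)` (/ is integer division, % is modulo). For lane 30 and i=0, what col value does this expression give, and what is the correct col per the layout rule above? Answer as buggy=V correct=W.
`(lane / 4)*2 + (i % 2)`[30,0]⇒14
30: gr=7,th=2
[0] (7+0,2*2+0) = (7,4)
col: 14 vs 4

buggy=14 correct=4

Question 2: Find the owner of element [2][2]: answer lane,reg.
9,0

r: 2->gid=2,r8=0  c: 2->tid=1,i&1=0
L=2*4+1=9  i=0*2+0=0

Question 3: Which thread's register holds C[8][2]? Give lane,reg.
1,2

r:8=>grp=0,rB=1  c:2=>tig=1,lo=0
L=0*4+1=1  i=1*2+0=2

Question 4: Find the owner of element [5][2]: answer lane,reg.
r=5→G=5,rhi=0  c=2→T=1,p=0
L=5*4+1=21  i=0*2+0=0

21,0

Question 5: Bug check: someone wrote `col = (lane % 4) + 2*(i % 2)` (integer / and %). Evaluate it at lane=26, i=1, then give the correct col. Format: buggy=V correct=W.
`(lane % 4) + 2*(i % 2)`[26,1]->4
lane 26->26/4=6, 26 mod 4=2
i=1  r:6+0->6  c:2·2+1->5
col: 4 vs 5

buggy=4 correct=5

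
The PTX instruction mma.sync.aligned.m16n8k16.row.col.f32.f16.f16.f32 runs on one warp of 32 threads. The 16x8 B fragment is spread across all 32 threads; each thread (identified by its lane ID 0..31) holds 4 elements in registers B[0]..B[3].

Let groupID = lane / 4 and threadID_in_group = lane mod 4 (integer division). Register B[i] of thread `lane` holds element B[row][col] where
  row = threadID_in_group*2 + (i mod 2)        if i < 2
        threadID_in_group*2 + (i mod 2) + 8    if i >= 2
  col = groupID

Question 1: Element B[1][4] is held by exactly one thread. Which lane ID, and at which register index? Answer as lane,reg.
16,1

c=4→G=4  r=1→rhi=0,T=0,p=1
L=4*4+0=16  i=0*2+1=1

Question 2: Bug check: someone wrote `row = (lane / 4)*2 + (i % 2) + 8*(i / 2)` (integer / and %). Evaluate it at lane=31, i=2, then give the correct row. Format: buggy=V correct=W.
buggy=22 correct=14

`(lane / 4)*2 + (i % 2) + 8*(i / 2)`[31,2]=>22
lane 31=>31/4=7, 31 mod 4=3
i=2  r:2·3+0+8=>14  c:7
row: 22 vs 14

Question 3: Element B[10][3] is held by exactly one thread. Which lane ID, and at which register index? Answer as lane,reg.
c: 3->gid=3  r: 10->r8=1,tid=1,i&1=0
L=3*4+1=13  i=1*2+0=2

13,2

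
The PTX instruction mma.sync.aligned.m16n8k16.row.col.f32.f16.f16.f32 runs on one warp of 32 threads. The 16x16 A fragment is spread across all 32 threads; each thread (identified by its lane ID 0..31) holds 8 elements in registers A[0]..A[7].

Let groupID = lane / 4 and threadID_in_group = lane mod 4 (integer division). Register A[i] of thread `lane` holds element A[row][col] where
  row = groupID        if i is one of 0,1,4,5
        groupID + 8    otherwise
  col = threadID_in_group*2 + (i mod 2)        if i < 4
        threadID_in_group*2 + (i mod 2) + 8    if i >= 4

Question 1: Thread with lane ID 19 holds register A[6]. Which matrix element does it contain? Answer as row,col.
lane 19: gr=4 (19/4), th=3 (19%4)
i=6: r=4+8=12, c=3*2+0+8=14

12,14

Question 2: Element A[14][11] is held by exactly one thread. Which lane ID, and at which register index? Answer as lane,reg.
r=14⇒gr=6,Rb=1  c=11⇒Cb=1,th=1,odd=1
L=6*4+1=25  i=1*4+1*2+1=7

25,7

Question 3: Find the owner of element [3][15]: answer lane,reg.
r=3⇒gr=3,Rb=0  c=15⇒Cb=1,th=3,odd=1
L=3*4+3=15  i=1*4+0*2+1=5

15,5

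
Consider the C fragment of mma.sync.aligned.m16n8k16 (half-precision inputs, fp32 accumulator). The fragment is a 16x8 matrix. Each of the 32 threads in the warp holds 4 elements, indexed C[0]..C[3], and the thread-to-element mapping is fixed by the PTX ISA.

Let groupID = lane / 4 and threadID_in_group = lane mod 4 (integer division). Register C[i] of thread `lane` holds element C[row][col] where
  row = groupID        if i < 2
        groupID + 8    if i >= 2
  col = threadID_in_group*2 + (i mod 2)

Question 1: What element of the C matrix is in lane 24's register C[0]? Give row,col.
6,0

L=24→G=24>>2=6, T=24&3=0
[0]→row 6+0=6  col 0·2+0=0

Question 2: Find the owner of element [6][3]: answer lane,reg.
r=6⇒gr=6,Rb=0  c=3⇒th=1,odd=1
L=6*4+1=25  i=0*2+1=1

25,1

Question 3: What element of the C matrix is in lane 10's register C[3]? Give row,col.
lane 10: grp=2 (10/4), tig=2 (10%4)
i=3: r=2+8=10, c=2*2+1=5

10,5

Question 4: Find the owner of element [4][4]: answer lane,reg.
r:4=>grp=4,rB=0  c:4=>tig=2,lo=0
L=4*4+2=18  i=0*2+0=0

18,0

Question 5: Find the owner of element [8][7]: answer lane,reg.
r=8->g=0,rb=1  c=7->t=3,b0=1
L=0*4+3=3  i=1*2+1=3

3,3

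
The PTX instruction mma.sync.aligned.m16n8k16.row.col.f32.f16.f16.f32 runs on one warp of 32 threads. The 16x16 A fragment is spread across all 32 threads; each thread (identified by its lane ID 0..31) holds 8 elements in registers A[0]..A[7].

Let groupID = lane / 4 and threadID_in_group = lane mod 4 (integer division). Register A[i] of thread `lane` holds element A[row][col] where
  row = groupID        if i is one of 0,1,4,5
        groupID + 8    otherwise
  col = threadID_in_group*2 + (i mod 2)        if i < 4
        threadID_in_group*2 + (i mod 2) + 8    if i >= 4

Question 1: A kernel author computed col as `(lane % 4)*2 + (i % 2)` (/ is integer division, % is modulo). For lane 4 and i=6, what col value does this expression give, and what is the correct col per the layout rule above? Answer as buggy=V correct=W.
buggy=0 correct=8

`(lane % 4)*2 + (i % 2)`[4,6]→0
4: G=1,T=0
[6] (1+8,0*2+0+8) = (9,8)
col: 0 vs 8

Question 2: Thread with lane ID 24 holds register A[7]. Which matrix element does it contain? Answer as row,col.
L=24=>grp=24>>2=6, tig=24&3=0
[7]=>row 6+8=14  col 0·2+1+8=9

14,9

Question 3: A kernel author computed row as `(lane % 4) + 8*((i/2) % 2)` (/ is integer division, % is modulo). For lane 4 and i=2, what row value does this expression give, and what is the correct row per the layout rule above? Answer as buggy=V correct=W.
buggy=8 correct=9

`(lane % 4) + 8*((i/2) % 2)`[4,2]→8
4: G=1,T=0
[2] (1+8,0*2+0+0) = (9,0)
row: 8 vs 9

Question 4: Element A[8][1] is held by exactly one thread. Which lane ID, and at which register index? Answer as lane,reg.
0,3

r=8→G=0,rhi=1  c=1→chi=0,T=0,p=1
L=0*4+0=0  i=0*4+1*2+1=3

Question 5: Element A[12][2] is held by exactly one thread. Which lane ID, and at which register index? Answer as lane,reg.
17,2

r: 12->gid=4,r8=1  c: 2->c8=0,tid=1,i&1=0
L=4*4+1=17  i=0*4+1*2+0=2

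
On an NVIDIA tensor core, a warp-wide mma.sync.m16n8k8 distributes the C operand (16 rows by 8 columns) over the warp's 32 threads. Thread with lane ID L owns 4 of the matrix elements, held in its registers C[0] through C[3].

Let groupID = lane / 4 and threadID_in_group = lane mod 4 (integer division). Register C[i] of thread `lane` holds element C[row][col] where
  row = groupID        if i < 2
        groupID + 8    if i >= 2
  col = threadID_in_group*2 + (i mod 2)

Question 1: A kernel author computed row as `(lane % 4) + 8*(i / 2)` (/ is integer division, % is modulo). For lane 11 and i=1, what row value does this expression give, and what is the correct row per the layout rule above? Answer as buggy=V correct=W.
`(lane % 4) + 8*(i / 2)`[11,1]=>3
11: grp=2,tig=3
[1] (2+0,3*2+1) = (2,7)
row: 3 vs 2

buggy=3 correct=2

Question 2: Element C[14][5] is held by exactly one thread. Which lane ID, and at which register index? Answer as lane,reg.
26,3

r=14⇒gr=6,Rb=1  c=5⇒th=2,odd=1
L=6*4+2=26  i=1*2+1=3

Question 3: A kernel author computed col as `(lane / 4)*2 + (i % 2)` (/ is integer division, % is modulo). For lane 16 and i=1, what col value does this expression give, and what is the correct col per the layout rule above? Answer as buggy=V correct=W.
`(lane / 4)*2 + (i % 2)`[16,1]=>9
lane 16: grp=4 (16/4), tig=0 (16%4)
i=1: r=4+0=4, c=0*2+1=1
col: 9 vs 1

buggy=9 correct=1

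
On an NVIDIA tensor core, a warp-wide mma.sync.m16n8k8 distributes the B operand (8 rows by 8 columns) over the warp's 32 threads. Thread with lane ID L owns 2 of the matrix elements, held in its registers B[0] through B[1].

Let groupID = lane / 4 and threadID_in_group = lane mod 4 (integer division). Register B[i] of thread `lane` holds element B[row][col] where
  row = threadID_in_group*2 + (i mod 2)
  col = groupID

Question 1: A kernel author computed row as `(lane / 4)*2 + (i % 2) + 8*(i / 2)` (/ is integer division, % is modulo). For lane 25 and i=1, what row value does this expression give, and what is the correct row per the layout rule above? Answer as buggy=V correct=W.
buggy=13 correct=3

`(lane / 4)*2 + (i % 2) + 8*(i / 2)`[25,1]->13
lane 25->25/4=6, 25 mod 4=1
i=1  r:2·1+1->3  c:6
row: 13 vs 3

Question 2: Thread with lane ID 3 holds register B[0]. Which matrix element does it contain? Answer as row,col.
6,0

lane 3: G=0 (3/4), T=3 (3%4)
i=0: r=3*2+0=6, c=G=0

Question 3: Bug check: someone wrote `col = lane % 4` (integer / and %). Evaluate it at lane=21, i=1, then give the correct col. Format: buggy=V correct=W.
buggy=1 correct=5

`lane % 4`[21,1]->1
lane 21: g=5 (21/4), t=1 (21%4)
i=1: r=1*2+1=3, c=g=5
col: 1 vs 5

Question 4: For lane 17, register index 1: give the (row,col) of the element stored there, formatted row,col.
3,4

L=17=>grp=17>>2=4, tig=17&3=1
[1]=>row 1·2+1=3  col grp=4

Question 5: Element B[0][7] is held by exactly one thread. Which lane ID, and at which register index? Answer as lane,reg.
28,0

c=7→G=7  r=0→T=0,p=0
L=7*4+0=28  i=0=0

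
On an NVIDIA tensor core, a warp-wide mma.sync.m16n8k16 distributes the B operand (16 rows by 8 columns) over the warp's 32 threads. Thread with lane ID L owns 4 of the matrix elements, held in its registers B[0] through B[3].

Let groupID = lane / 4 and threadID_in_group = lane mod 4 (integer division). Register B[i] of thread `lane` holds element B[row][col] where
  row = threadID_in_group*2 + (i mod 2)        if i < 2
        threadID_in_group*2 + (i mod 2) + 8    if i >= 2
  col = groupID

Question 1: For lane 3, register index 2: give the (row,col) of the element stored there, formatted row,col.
14,0

lane 3=>3/4=0, 3 mod 4=3
i=2  r:2·3+0+8=>14  c:0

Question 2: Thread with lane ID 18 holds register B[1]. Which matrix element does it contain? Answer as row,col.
5,4

lane 18: gr=4 (18/4), th=2 (18%4)
i=1: r=2*2+1+0=5, c=gr=4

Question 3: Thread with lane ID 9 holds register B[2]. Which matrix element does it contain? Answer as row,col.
lane 9=>9/4=2, 9 mod 4=1
i=2  r:2·1+0+8=>10  c:2

10,2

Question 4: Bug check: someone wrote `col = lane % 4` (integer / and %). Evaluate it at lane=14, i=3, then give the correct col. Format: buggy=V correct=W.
buggy=2 correct=3

`lane % 4`[14,3]=>2
L=14=>grp=14>>2=3, tig=14&3=2
[3]=>row 2·2+1+8=13  col grp=3
col: 2 vs 3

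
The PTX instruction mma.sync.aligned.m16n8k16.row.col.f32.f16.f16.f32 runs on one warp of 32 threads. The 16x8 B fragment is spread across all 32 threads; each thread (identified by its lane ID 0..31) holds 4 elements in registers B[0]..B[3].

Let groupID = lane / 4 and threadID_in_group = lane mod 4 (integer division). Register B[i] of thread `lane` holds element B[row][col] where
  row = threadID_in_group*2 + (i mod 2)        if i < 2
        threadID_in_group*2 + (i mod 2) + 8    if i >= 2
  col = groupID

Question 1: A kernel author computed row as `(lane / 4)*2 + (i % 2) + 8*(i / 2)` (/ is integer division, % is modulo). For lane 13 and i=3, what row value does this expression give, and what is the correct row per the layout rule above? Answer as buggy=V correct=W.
buggy=15 correct=11

`(lane / 4)*2 + (i % 2) + 8*(i / 2)`[13,3]->15
lane 13: gid=3 (13/4), tid=1 (13%4)
i=3: r=1*2+1+8=11, c=gid=3
row: 15 vs 11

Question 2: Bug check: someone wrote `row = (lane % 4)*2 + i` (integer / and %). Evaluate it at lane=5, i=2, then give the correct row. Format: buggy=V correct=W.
`(lane % 4)*2 + i`[5,2]->4
lane 5: gid=1 (5/4), tid=1 (5%4)
i=2: r=1*2+0+8=10, c=gid=1
row: 4 vs 10

buggy=4 correct=10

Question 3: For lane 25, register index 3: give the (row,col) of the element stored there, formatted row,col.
25: gid=6,tid=1
[3] (1*2+1+8,6) = (11,6)

11,6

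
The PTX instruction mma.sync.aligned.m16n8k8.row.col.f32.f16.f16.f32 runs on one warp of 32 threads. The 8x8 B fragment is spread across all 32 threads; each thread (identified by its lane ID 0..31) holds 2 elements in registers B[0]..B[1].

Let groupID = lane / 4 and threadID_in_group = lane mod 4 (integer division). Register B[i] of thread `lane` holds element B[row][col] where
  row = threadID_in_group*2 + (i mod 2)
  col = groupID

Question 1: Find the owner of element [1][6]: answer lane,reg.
24,1

c:6=>grp=6  r:1=>tig=0,lo=1
L=6*4+0=24  i=1=1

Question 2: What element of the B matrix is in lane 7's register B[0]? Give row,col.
6,1

L=7->gid=7>>2=1, tid=7&3=3
[0]->row 3·2+0=6  col gid=1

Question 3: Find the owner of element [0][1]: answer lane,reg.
4,0

c: 1->gid=1  r: 0->tid=0,i&1=0
L=1*4+0=4  i=0=0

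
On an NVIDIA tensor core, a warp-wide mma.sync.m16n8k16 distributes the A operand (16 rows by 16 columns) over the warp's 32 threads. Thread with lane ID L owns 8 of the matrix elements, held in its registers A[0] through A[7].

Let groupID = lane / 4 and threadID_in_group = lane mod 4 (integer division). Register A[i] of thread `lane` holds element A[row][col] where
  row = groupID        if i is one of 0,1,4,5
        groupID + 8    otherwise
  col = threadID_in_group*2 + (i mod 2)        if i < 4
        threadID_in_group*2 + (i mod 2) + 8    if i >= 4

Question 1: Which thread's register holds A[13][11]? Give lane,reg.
21,7

r:13=>grp=5,rB=1  c:11=>cB=1,tig=1,lo=1
L=5*4+1=21  i=1*4+1*2+1=7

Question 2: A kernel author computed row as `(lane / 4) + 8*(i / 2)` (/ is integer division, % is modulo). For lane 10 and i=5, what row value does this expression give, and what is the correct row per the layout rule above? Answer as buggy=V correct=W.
buggy=18 correct=2

`(lane / 4) + 8*(i / 2)`[10,5]=>18
lane 10: grp=2 (10/4), tig=2 (10%4)
i=5: r=2+0=2, c=2*2+1+8=13
row: 18 vs 2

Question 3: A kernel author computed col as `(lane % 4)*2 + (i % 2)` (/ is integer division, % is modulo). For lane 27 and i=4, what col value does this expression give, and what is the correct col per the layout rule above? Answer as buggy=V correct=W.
`(lane % 4)*2 + (i % 2)`[27,4]->6
L=27->gid=27>>2=6, tid=27&3=3
[4]->row 6+0=6  col 3·2+0+8=14
col: 6 vs 14

buggy=6 correct=14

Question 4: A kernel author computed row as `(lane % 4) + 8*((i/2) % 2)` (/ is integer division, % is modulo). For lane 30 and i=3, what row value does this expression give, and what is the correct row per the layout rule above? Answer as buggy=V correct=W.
`(lane % 4) + 8*((i/2) % 2)`[30,3]→10
lane 30: G=7 (30/4), T=2 (30%4)
i=3: r=7+8=15, c=2*2+1+0=5
row: 10 vs 15

buggy=10 correct=15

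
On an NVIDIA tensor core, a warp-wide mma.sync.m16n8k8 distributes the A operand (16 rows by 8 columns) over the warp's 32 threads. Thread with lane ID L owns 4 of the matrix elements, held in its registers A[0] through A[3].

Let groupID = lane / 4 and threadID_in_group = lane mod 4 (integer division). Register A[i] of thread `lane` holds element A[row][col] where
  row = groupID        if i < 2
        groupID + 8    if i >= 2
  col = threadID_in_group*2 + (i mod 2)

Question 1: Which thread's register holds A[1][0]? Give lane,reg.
4,0

r: 1->gid=1,r8=0  c: 0->tid=0,i&1=0
L=1*4+0=4  i=0*2+0=0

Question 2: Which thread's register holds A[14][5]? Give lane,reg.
26,3

r: 14->gid=6,r8=1  c: 5->tid=2,i&1=1
L=6*4+2=26  i=1*2+1=3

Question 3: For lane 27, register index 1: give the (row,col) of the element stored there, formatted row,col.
L=27=>grp=27>>2=6, tig=27&3=3
[1]=>row 6+0=6  col 3·2+1=7

6,7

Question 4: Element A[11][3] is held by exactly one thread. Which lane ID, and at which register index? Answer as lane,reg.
13,3

r: 11->gid=3,r8=1  c: 3->tid=1,i&1=1
L=3*4+1=13  i=1*2+1=3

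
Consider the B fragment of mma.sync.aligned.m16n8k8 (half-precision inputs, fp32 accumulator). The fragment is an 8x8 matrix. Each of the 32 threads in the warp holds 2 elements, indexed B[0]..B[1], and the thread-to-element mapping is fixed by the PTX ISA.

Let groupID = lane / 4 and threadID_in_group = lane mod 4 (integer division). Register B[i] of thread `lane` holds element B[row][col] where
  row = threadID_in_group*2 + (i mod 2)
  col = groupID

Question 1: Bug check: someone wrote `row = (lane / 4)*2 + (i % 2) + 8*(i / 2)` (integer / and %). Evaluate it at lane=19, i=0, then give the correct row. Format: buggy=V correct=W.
`(lane / 4)*2 + (i % 2) + 8*(i / 2)`[19,0]⇒8
19: gr=4,th=3
[0] (3*2+0,4) = (6,4)
row: 8 vs 6

buggy=8 correct=6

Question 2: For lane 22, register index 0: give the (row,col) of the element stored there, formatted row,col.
22: gr=5,th=2
[0] (2*2+0,5) = (4,5)

4,5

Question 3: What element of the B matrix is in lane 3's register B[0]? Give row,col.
lane 3=>3/4=0, 3 mod 4=3
i=0  r:2·3+0=>6  c:0

6,0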